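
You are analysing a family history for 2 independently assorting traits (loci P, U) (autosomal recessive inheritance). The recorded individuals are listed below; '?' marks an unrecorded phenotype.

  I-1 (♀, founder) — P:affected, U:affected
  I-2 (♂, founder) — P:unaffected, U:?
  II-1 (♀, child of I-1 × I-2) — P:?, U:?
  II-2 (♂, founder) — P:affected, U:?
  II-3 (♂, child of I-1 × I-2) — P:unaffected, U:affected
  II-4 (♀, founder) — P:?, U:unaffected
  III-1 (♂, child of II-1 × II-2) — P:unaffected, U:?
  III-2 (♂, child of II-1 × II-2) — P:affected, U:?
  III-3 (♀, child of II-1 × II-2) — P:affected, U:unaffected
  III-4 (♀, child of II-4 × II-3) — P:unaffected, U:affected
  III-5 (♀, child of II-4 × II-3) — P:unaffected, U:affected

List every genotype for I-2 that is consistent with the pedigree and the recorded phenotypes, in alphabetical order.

I-2 ∈ {PP Uu, PP uu, Pp Uu, Pp uu}

P/I-1 aff ·: pp
P/I-2 un ·: PP|Pp
P/II-1 ? I-1×I-2: Pp
P/II-2 aff ·: pp
P/II-3 un I-1×I-2: Pp
P/II-4 ? ·: PP|Pp|pp
P/III-1 un II-1×II-2: Pp
P/III-2 aff II-1×II-2: pp
P/III-3 aff II-1×II-2: pp
P/III-4 un II-4×II-3: PP|Pp
P/III-5 un II-4×II-3: PP|Pp
⇒ P over [I-1,I-2,II-1,II-2,II-3,II-4,III-1,III-2,III-3,III-4,III-5]: 18 consistent
U/I-1 aff ·: uu
U/I-2 ? ·: Uu|uu
U/II-1 ? I-1×I-2: Uu|uu
U/II-2 ? ·: UU|Uu|uu
U/II-3 aff I-1×I-2: uu
U/II-4 un ·: Uu
U/III-1 ? II-1×II-2: UU|Uu|uu
U/III-2 ? II-1×II-2: UU|Uu|uu
U/III-3 un II-1×II-2: UU|Uu
U/III-4 aff II-4×II-3: uu
U/III-5 aff II-4×II-3: uu
⇒ U over [I-1,I-2,II-1,II-2,II-3,II-4,III-1,III-2,III-3,III-4,III-5]: 40 consistent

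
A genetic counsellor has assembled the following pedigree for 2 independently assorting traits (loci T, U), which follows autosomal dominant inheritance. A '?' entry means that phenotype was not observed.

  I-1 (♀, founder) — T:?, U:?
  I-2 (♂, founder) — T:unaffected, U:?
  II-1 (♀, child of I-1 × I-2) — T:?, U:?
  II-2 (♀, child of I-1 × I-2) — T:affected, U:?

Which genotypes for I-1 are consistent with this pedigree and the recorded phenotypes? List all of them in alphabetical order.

I-1 ∈ {TT UU, TT Uu, TT uu, Tt UU, Tt Uu, Tt uu}

T/I-1 ? ·: Tt|TT
T/I-2 un ·: tt
T/II-1 ? I-1×I-2: tt|Tt
T/II-2 aff I-1×I-2: Tt
⇒ T over [I-1,I-2,II-1,II-2]: 3 consistent
U/I-1 ? ·: uu|Uu|UU
U/I-2 ? ·: uu|Uu|UU
U/II-1 ? I-1×I-2: uu|Uu|UU
U/II-2 ? I-1×I-2: uu|Uu|UU
⇒ U over [I-1,I-2,II-1,II-2]: 29 consistent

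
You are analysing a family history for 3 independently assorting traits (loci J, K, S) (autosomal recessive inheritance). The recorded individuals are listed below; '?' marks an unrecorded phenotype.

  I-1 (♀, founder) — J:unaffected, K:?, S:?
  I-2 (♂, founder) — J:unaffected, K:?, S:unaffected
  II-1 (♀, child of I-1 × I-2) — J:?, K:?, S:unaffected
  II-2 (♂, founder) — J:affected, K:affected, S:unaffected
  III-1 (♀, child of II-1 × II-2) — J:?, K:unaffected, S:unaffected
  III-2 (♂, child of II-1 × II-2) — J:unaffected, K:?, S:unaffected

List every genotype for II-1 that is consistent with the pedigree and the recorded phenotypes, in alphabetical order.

II-1 ∈ {JJ KK SS, JJ KK Ss, JJ Kk SS, JJ Kk Ss, Jj KK SS, Jj KK Ss, Jj Kk SS, Jj Kk Ss}

J/I-1 un ·: JJ|Jj
J/I-2 un ·: JJ|Jj
J/II-1 ? I-1×I-2: JJ|Jj
J/II-2 aff ·: jj
J/III-1 ? II-1×II-2: Jj|jj
J/III-2 un II-1×II-2: Jj
⇒ J over [I-1,I-2,II-1,II-2,III-1,III-2]: 10 consistent
K/I-1 ? ·: KK|Kk|kk
K/I-2 ? ·: KK|Kk|kk
K/II-1 ? I-1×I-2: KK|Kk
K/II-2 aff ·: kk
K/III-1 un II-1×II-2: Kk
K/III-2 ? II-1×II-2: Kk|kk
⇒ K over [I-1,I-2,II-1,II-2,III-1,III-2]: 18 consistent
S/I-1 ? ·: SS|Ss|ss
S/I-2 un ·: SS|Ss
S/II-1 un I-1×I-2: SS|Ss
S/II-2 un ·: SS|Ss
S/III-1 un II-1×II-2: SS|Ss
S/III-2 un II-1×II-2: SS|Ss
⇒ S over [I-1,I-2,II-1,II-2,III-1,III-2]: 60 consistent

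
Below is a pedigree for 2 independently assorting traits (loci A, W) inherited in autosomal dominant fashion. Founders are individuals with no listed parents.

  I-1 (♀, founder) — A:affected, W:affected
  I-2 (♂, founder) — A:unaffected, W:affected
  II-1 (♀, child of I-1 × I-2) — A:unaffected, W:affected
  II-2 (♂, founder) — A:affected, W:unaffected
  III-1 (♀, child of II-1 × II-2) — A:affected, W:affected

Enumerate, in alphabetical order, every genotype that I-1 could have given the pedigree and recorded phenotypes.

I-1 ∈ {Aa WW, Aa Ww}

A/I-1 aff ·: Aa
A/I-2 un ·: aa
A/II-1 un I-1×I-2: aa
A/II-2 aff ·: Aa|AA
A/III-1 aff II-1×II-2: Aa
⇒ A over [I-1,I-2,II-1,II-2,III-1]: 2 consistent
W/I-1 aff ·: Ww|WW
W/I-2 aff ·: Ww|WW
W/II-1 aff I-1×I-2: Ww|WW
W/II-2 un ·: ww
W/III-1 aff II-1×II-2: Ww
⇒ W over [I-1,I-2,II-1,II-2,III-1]: 7 consistent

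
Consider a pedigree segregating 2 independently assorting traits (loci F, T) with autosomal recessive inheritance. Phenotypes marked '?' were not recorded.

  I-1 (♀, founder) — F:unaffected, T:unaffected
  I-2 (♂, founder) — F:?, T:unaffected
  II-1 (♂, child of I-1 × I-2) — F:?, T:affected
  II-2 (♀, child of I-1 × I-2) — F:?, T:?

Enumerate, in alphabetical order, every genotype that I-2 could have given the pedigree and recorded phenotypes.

F/I-1 un ·: FF|Ff
F/I-2 ? ·: FF|Ff|ff
F/II-1 ? I-1×I-2: FF|Ff|ff
F/II-2 ? I-1×I-2: FF|Ff|ff
⇒ F over [I-1,I-2,II-1,II-2]: 23 consistent
T/I-1 un ·: Tt
T/I-2 un ·: Tt
T/II-1 aff I-1×I-2: tt
T/II-2 ? I-1×I-2: TT|Tt|tt
⇒ T over [I-1,I-2,II-1,II-2]: 3 consistent

I-2 ∈ {FF Tt, Ff Tt, ff Tt}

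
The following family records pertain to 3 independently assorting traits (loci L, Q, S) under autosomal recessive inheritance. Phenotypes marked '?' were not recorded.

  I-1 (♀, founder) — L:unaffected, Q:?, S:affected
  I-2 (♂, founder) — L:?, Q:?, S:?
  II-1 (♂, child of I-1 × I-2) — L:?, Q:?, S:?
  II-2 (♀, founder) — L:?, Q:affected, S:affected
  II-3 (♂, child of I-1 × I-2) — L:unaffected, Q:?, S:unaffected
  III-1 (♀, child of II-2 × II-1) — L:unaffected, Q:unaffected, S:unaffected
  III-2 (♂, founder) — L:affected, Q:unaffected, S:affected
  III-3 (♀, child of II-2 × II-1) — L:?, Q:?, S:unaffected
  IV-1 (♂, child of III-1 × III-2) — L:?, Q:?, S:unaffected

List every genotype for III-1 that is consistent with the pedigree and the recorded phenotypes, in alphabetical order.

L/I-1 un ·: LL|Ll
L/I-2 ? ·: LL|Ll|ll
L/II-1 ? I-1×I-2: LL|Ll|ll
L/II-2 ? ·: LL|Ll|ll
L/II-3 un I-1×I-2: LL|Ll
L/III-1 un II-2×II-1: LL|Ll
L/III-2 aff ·: ll
L/III-3 ? II-2×II-1: LL|Ll|ll
L/IV-1 ? III-1×III-2: Ll|ll
⇒ L over [I-1,I-2,II-1,II-2,II-3,III-1,III-2,III-3,IV-1]: 233 consistent
Q/I-1 ? ·: QQ|Qq|qq
Q/I-2 ? ·: QQ|Qq|qq
Q/II-1 ? I-1×I-2: QQ|Qq
Q/II-2 aff ·: qq
Q/II-3 ? I-1×I-2: QQ|Qq|qq
Q/III-1 un II-2×II-1: Qq
Q/III-2 un ·: QQ|Qq
Q/III-3 ? II-2×II-1: Qq|qq
Q/IV-1 ? III-1×III-2: QQ|Qq|qq
⇒ Q over [I-1,I-2,II-1,II-2,II-3,III-1,III-2,III-3,IV-1]: 170 consistent
S/I-1 aff ·: ss
S/I-2 ? ·: SS|Ss
S/II-1 ? I-1×I-2: Ss
S/II-2 aff ·: ss
S/II-3 un I-1×I-2: Ss
S/III-1 un II-2×II-1: Ss
S/III-2 aff ·: ss
S/III-3 un II-2×II-1: Ss
S/IV-1 un III-1×III-2: Ss
⇒ S over [I-1,I-2,II-1,II-2,II-3,III-1,III-2,III-3,IV-1]: 2 consistent

III-1 ∈ {LL Qq Ss, Ll Qq Ss}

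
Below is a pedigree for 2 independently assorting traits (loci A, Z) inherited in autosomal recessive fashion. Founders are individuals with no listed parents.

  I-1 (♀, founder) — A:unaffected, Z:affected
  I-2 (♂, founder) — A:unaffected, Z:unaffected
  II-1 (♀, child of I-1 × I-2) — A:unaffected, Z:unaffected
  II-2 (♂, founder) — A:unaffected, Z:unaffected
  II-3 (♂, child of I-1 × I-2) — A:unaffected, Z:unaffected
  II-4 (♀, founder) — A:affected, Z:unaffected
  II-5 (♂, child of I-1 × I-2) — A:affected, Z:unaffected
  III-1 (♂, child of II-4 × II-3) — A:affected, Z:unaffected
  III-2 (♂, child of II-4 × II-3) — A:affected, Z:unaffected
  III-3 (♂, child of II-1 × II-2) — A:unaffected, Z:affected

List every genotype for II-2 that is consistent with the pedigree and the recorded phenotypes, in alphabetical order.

II-2 ∈ {AA Zz, Aa Zz}

A/I-1 un ·: Aa
A/I-2 un ·: Aa
A/II-1 un I-1×I-2: AA|Aa
A/II-2 un ·: AA|Aa
A/II-3 un I-1×I-2: Aa
A/II-4 aff ·: aa
A/II-5 aff I-1×I-2: aa
A/III-1 aff II-4×II-3: aa
A/III-2 aff II-4×II-3: aa
A/III-3 un II-1×II-2: AA|Aa
⇒ A over [I-1,I-2,II-1,II-2,II-3,II-4,II-5,III-1,III-2,III-3]: 7 consistent
Z/I-1 aff ·: zz
Z/I-2 un ·: ZZ|Zz
Z/II-1 un I-1×I-2: Zz
Z/II-2 un ·: Zz
Z/II-3 un I-1×I-2: Zz
Z/II-4 un ·: ZZ|Zz
Z/II-5 un I-1×I-2: Zz
Z/III-1 un II-4×II-3: ZZ|Zz
Z/III-2 un II-4×II-3: ZZ|Zz
Z/III-3 aff II-1×II-2: zz
⇒ Z over [I-1,I-2,II-1,II-2,II-3,II-4,II-5,III-1,III-2,III-3]: 16 consistent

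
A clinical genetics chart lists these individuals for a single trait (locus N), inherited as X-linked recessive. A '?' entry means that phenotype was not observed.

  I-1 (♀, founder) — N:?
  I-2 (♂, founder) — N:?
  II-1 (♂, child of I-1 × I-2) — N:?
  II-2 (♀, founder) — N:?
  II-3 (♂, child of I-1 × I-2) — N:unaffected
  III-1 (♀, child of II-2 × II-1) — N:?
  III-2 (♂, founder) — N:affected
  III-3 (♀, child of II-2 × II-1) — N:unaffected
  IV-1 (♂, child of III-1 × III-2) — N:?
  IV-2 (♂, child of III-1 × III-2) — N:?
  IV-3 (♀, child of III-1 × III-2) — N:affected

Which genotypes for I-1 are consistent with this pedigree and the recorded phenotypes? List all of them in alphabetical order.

I-1 ∈ {X^NX^N, X^NX^n}

N/I-1 ? ·: X^NX^N|X^NX^n
N/I-2 ? ·: X^NY|X^nY
N/II-1 ? I-1×I-2: X^NY|X^nY
N/II-2 ? ·: X^NX^N|X^NX^n|X^nX^n
N/II-3 un I-1×I-2: X^NY
N/III-1 ? II-2×II-1: X^NX^n|X^nX^n
N/III-2 aff ·: X^nY
N/III-3 un II-2×II-1: X^NX^N|X^NX^n
N/IV-1 ? III-1×III-2: X^NY|X^nY
N/IV-2 ? III-1×III-2: X^NY|X^nY
N/IV-3 aff III-1×III-2: X^nX^n
⇒ N over [I-1,I-2,II-1,II-2,II-3,III-1,III-2,III-3,IV-1,IV-2,IV-3]: 66 consistent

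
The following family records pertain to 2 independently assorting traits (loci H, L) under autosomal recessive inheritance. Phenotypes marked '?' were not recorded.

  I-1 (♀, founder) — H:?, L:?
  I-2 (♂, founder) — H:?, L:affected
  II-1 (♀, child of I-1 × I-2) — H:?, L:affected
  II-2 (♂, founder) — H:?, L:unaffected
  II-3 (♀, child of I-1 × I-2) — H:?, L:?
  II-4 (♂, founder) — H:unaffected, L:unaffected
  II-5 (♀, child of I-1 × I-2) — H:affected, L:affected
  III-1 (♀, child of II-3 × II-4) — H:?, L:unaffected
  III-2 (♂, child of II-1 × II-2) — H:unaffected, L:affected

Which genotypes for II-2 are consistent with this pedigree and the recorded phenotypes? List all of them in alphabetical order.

H/I-1 ? ·: Hh|hh
H/I-2 ? ·: Hh|hh
H/II-1 ? I-1×I-2: HH|Hh|hh
H/II-2 ? ·: HH|Hh|hh
H/II-3 ? I-1×I-2: HH|Hh|hh
H/II-4 un ·: HH|Hh
H/II-5 aff I-1×I-2: hh
H/III-1 ? II-3×II-4: HH|Hh|hh
H/III-2 un II-1×II-2: HH|Hh
⇒ H over [I-1,I-2,II-1,II-2,II-3,II-4,II-5,III-1,III-2]: 239 consistent
L/I-1 ? ·: Ll|ll
L/I-2 aff ·: ll
L/II-1 aff I-1×I-2: ll
L/II-2 un ·: Ll
L/II-3 ? I-1×I-2: Ll|ll
L/II-4 un ·: LL|Ll
L/II-5 aff I-1×I-2: ll
L/III-1 un II-3×II-4: LL|Ll
L/III-2 aff II-1×II-2: ll
⇒ L over [I-1,I-2,II-1,II-2,II-3,II-4,II-5,III-1,III-2]: 8 consistent

II-2 ∈ {HH Ll, Hh Ll, hh Ll}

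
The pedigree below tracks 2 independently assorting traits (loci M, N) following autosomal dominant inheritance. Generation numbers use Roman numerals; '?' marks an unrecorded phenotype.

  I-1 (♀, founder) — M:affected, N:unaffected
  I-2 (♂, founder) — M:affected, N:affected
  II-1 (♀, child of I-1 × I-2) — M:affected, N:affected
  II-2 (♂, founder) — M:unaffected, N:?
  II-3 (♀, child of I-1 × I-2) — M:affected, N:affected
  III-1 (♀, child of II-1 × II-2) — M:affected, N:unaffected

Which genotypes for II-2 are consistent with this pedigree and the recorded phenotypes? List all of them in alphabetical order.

M/I-1 aff ·: Mm|MM
M/I-2 aff ·: Mm|MM
M/II-1 aff I-1×I-2: Mm|MM
M/II-2 un ·: mm
M/II-3 aff I-1×I-2: Mm|MM
M/III-1 aff II-1×II-2: Mm
⇒ M over [I-1,I-2,II-1,II-2,II-3,III-1]: 13 consistent
N/I-1 un ·: nn
N/I-2 aff ·: Nn|NN
N/II-1 aff I-1×I-2: Nn
N/II-2 ? ·: nn|Nn
N/II-3 aff I-1×I-2: Nn
N/III-1 un II-1×II-2: nn
⇒ N over [I-1,I-2,II-1,II-2,II-3,III-1]: 4 consistent

II-2 ∈ {mm Nn, mm nn}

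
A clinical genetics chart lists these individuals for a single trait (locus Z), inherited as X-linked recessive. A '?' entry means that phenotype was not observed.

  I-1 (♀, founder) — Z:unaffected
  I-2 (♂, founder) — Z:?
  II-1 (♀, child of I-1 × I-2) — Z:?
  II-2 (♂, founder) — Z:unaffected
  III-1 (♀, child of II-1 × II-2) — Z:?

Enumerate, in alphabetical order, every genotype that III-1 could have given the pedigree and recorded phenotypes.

III-1 ∈ {X^ZX^Z, X^ZX^z}

Z/I-1 un ·: X^ZX^Z|X^ZX^z
Z/I-2 ? ·: X^ZY|X^zY
Z/II-1 ? I-1×I-2: X^ZX^Z|X^ZX^z|X^zX^z
Z/II-2 un ·: X^ZY
Z/III-1 ? II-1×II-2: X^ZX^Z|X^ZX^z
⇒ Z over [I-1,I-2,II-1,II-2,III-1]: 9 consistent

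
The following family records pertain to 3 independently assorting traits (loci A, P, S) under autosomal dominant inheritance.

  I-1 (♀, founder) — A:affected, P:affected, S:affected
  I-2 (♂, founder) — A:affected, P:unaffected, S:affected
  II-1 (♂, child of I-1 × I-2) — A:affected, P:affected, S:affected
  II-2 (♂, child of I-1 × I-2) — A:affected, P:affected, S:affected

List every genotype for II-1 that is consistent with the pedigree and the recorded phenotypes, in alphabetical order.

II-1 ∈ {AA Pp SS, AA Pp Ss, Aa Pp SS, Aa Pp Ss}

A/I-1 aff ·: Aa|AA
A/I-2 aff ·: Aa|AA
A/II-1 aff I-1×I-2: Aa|AA
A/II-2 aff I-1×I-2: Aa|AA
⇒ A over [I-1,I-2,II-1,II-2]: 13 consistent
P/I-1 aff ·: Pp|PP
P/I-2 un ·: pp
P/II-1 aff I-1×I-2: Pp
P/II-2 aff I-1×I-2: Pp
⇒ P over [I-1,I-2,II-1,II-2]: 2 consistent
S/I-1 aff ·: Ss|SS
S/I-2 aff ·: Ss|SS
S/II-1 aff I-1×I-2: Ss|SS
S/II-2 aff I-1×I-2: Ss|SS
⇒ S over [I-1,I-2,II-1,II-2]: 13 consistent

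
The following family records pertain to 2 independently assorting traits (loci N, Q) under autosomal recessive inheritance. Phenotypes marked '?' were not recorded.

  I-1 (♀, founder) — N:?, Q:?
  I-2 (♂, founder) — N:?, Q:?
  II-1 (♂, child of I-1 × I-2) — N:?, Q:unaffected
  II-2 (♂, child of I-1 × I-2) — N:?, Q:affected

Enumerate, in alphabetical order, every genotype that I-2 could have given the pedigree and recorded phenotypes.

N/I-1 ? ·: NN|Nn|nn
N/I-2 ? ·: NN|Nn|nn
N/II-1 ? I-1×I-2: NN|Nn|nn
N/II-2 ? I-1×I-2: NN|Nn|nn
⇒ N over [I-1,I-2,II-1,II-2]: 29 consistent
Q/I-1 ? ·: Qq|qq
Q/I-2 ? ·: Qq|qq
Q/II-1 un I-1×I-2: QQ|Qq
Q/II-2 aff I-1×I-2: qq
⇒ Q over [I-1,I-2,II-1,II-2]: 4 consistent

I-2 ∈ {NN Qq, NN qq, Nn Qq, Nn qq, nn Qq, nn qq}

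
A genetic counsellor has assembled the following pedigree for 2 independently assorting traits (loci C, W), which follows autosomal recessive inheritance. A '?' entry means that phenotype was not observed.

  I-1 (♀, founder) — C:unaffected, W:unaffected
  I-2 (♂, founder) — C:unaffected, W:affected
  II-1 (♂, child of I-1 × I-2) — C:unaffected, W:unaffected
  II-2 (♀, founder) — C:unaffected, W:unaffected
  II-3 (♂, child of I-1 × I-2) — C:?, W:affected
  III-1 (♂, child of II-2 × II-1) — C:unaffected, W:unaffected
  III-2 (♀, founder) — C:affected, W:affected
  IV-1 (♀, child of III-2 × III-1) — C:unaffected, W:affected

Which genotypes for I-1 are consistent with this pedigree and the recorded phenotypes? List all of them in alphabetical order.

I-1 ∈ {CC Ww, Cc Ww}

C/I-1 un ·: CC|Cc
C/I-2 un ·: CC|Cc
C/II-1 un I-1×I-2: CC|Cc
C/II-2 un ·: CC|Cc
C/II-3 ? I-1×I-2: CC|Cc|cc
C/III-1 un II-2×II-1: CC|Cc
C/III-2 aff ·: cc
C/IV-1 un III-2×III-1: Cc
⇒ C over [I-1,I-2,II-1,II-2,II-3,III-1,III-2,IV-1]: 52 consistent
W/I-1 un ·: Ww
W/I-2 aff ·: ww
W/II-1 un I-1×I-2: Ww
W/II-2 un ·: WW|Ww
W/II-3 aff I-1×I-2: ww
W/III-1 un II-2×II-1: Ww
W/III-2 aff ·: ww
W/IV-1 aff III-2×III-1: ww
⇒ W over [I-1,I-2,II-1,II-2,II-3,III-1,III-2,IV-1]: 2 consistent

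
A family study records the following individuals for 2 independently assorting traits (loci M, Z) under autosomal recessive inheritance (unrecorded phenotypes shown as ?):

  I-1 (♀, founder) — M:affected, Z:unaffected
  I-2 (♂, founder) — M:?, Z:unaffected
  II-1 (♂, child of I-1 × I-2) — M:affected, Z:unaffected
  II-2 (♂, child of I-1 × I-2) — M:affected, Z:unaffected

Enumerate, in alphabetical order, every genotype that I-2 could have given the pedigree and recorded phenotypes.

M/I-1 aff ·: mm
M/I-2 ? ·: Mm|mm
M/II-1 aff I-1×I-2: mm
M/II-2 aff I-1×I-2: mm
⇒ M over [I-1,I-2,II-1,II-2]: 2 consistent
Z/I-1 un ·: ZZ|Zz
Z/I-2 un ·: ZZ|Zz
Z/II-1 un I-1×I-2: ZZ|Zz
Z/II-2 un I-1×I-2: ZZ|Zz
⇒ Z over [I-1,I-2,II-1,II-2]: 13 consistent

I-2 ∈ {Mm ZZ, Mm Zz, mm ZZ, mm Zz}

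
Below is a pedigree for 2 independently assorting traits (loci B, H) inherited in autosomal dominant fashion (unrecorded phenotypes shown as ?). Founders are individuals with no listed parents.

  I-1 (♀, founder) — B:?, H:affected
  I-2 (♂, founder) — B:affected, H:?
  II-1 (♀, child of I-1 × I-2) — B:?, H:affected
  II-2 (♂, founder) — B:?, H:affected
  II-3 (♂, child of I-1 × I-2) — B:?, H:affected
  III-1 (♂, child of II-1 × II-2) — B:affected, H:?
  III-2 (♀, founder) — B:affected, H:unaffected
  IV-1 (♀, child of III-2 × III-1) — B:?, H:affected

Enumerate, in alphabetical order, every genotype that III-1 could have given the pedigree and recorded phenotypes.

III-1 ∈ {BB HH, BB Hh, Bb HH, Bb Hh}

B/I-1 ? ·: bb|Bb|BB
B/I-2 aff ·: Bb|BB
B/II-1 ? I-1×I-2: bb|Bb|BB
B/II-2 ? ·: bb|Bb|BB
B/II-3 ? I-1×I-2: bb|Bb|BB
B/III-1 aff II-1×II-2: Bb|BB
B/III-2 aff ·: Bb|BB
B/IV-1 ? III-2×III-1: bb|Bb|BB
⇒ B over [I-1,I-2,II-1,II-2,II-3,III-1,III-2,IV-1]: 388 consistent
H/I-1 aff ·: Hh|HH
H/I-2 ? ·: hh|Hh|HH
H/II-1 aff I-1×I-2: Hh|HH
H/II-2 aff ·: Hh|HH
H/II-3 aff I-1×I-2: Hh|HH
H/III-1 ? II-1×II-2: Hh|HH
H/III-2 un ·: hh
H/IV-1 aff III-2×III-1: Hh
⇒ H over [I-1,I-2,II-1,II-2,II-3,III-1,III-2,IV-1]: 53 consistent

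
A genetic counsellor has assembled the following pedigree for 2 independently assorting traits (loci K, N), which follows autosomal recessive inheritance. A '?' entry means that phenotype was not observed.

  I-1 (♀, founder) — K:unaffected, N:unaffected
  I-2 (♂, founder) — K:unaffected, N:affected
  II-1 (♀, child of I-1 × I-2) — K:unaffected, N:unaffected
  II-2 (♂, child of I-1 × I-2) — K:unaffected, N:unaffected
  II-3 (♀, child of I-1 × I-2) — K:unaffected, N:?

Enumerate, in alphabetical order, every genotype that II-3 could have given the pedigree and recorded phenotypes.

II-3 ∈ {KK Nn, KK nn, Kk Nn, Kk nn}

K/I-1 un ·: KK|Kk
K/I-2 un ·: KK|Kk
K/II-1 un I-1×I-2: KK|Kk
K/II-2 un I-1×I-2: KK|Kk
K/II-3 un I-1×I-2: KK|Kk
⇒ K over [I-1,I-2,II-1,II-2,II-3]: 25 consistent
N/I-1 un ·: NN|Nn
N/I-2 aff ·: nn
N/II-1 un I-1×I-2: Nn
N/II-2 un I-1×I-2: Nn
N/II-3 ? I-1×I-2: Nn|nn
⇒ N over [I-1,I-2,II-1,II-2,II-3]: 3 consistent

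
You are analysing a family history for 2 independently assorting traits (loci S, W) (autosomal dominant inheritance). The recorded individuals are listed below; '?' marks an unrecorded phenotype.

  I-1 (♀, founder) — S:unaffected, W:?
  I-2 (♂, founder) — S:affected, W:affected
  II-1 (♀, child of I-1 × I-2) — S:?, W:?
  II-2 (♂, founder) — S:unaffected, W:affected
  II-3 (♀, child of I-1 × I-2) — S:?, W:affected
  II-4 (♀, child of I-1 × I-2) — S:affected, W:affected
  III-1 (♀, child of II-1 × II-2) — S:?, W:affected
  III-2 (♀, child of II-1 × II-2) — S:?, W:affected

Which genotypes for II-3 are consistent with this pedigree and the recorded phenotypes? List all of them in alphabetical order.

II-3 ∈ {Ss WW, Ss Ww, ss WW, ss Ww}

S/I-1 un ·: ss
S/I-2 aff ·: Ss|SS
S/II-1 ? I-1×I-2: ss|Ss
S/II-2 un ·: ss
S/II-3 ? I-1×I-2: ss|Ss
S/II-4 aff I-1×I-2: Ss
S/III-1 ? II-1×II-2: ss|Ss
S/III-2 ? II-1×II-2: ss|Ss
⇒ S over [I-1,I-2,II-1,II-2,II-3,II-4,III-1,III-2]: 14 consistent
W/I-1 ? ·: ww|Ww|WW
W/I-2 aff ·: Ww|WW
W/II-1 ? I-1×I-2: ww|Ww|WW
W/II-2 aff ·: Ww|WW
W/II-3 aff I-1×I-2: Ww|WW
W/II-4 aff I-1×I-2: Ww|WW
W/III-1 aff II-1×II-2: Ww|WW
W/III-2 aff II-1×II-2: Ww|WW
⇒ W over [I-1,I-2,II-1,II-2,II-3,II-4,III-1,III-2]: 187 consistent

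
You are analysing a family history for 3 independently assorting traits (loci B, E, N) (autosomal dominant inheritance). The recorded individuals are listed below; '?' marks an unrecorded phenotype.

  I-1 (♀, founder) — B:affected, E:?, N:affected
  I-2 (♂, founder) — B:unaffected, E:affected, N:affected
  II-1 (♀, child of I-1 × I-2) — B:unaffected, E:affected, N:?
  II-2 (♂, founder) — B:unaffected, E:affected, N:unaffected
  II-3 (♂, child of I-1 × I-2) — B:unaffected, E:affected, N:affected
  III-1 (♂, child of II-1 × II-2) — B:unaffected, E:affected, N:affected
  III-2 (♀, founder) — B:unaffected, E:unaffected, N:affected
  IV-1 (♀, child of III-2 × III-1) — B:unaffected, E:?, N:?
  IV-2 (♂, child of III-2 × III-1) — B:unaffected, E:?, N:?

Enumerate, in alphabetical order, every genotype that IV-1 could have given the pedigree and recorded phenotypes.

IV-1 ∈ {bb Ee NN, bb Ee Nn, bb Ee nn, bb ee NN, bb ee Nn, bb ee nn}

B/I-1 aff ·: Bb
B/I-2 un ·: bb
B/II-1 un I-1×I-2: bb
B/II-2 un ·: bb
B/II-3 un I-1×I-2: bb
B/III-1 un II-1×II-2: bb
B/III-2 un ·: bb
B/IV-1 un III-2×III-1: bb
B/IV-2 un III-2×III-1: bb
⇒ B over [I-1,I-2,II-1,II-2,II-3,III-1,III-2,IV-1,IV-2]: 1 consistent
E/I-1 ? ·: ee|Ee|EE
E/I-2 aff ·: Ee|EE
E/II-1 aff I-1×I-2: Ee|EE
E/II-2 aff ·: Ee|EE
E/II-3 aff I-1×I-2: Ee|EE
E/III-1 aff II-1×II-2: Ee|EE
E/III-2 un ·: ee
E/IV-1 ? III-2×III-1: ee|Ee
E/IV-2 ? III-2×III-1: ee|Ee
⇒ E over [I-1,I-2,II-1,II-2,II-3,III-1,III-2,IV-1,IV-2]: 122 consistent
N/I-1 aff ·: Nn|NN
N/I-2 aff ·: Nn|NN
N/II-1 ? I-1×I-2: Nn|NN
N/II-2 un ·: nn
N/II-3 aff I-1×I-2: Nn|NN
N/III-1 aff II-1×II-2: Nn
N/III-2 aff ·: Nn|NN
N/IV-1 ? III-2×III-1: nn|Nn|NN
N/IV-2 ? III-2×III-1: nn|Nn|NN
⇒ N over [I-1,I-2,II-1,II-2,II-3,III-1,III-2,IV-1,IV-2]: 169 consistent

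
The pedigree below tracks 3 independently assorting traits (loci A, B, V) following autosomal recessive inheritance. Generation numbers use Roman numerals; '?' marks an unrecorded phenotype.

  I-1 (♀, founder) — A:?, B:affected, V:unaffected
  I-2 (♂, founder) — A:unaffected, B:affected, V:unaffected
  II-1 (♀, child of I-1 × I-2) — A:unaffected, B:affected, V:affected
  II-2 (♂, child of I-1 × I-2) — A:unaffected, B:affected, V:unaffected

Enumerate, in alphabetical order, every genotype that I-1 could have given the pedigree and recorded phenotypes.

I-1 ∈ {AA bb Vv, Aa bb Vv, aa bb Vv}

A/I-1 ? ·: AA|Aa|aa
A/I-2 un ·: AA|Aa
A/II-1 un I-1×I-2: AA|Aa
A/II-2 un I-1×I-2: AA|Aa
⇒ A over [I-1,I-2,II-1,II-2]: 15 consistent
B/I-1 aff ·: bb
B/I-2 aff ·: bb
B/II-1 aff I-1×I-2: bb
B/II-2 aff I-1×I-2: bb
⇒ B over [I-1,I-2,II-1,II-2]: 1 consistent
V/I-1 un ·: Vv
V/I-2 un ·: Vv
V/II-1 aff I-1×I-2: vv
V/II-2 un I-1×I-2: VV|Vv
⇒ V over [I-1,I-2,II-1,II-2]: 2 consistent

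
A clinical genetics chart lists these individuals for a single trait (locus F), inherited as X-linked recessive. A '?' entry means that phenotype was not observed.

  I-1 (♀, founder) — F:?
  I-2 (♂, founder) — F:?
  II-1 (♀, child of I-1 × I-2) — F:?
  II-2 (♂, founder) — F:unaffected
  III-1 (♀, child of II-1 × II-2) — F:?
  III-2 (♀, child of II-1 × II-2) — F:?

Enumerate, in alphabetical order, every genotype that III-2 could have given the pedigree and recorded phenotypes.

F/I-1 ? ·: X^FX^F|X^FX^f|X^fX^f
F/I-2 ? ·: X^FY|X^fY
F/II-1 ? I-1×I-2: X^FX^F|X^FX^f|X^fX^f
F/II-2 un ·: X^FY
F/III-1 ? II-1×II-2: X^FX^F|X^FX^f
F/III-2 ? II-1×II-2: X^FX^F|X^FX^f
⇒ F over [I-1,I-2,II-1,II-2,III-1,III-2]: 20 consistent

III-2 ∈ {X^FX^F, X^FX^f}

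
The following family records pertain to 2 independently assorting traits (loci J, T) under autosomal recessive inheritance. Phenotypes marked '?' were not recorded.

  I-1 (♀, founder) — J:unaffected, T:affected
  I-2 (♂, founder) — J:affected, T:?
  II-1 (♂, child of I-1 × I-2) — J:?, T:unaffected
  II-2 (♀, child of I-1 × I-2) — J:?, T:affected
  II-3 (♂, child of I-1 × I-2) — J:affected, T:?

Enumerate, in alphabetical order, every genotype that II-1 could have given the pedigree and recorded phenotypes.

J/I-1 un ·: Jj
J/I-2 aff ·: jj
J/II-1 ? I-1×I-2: Jj|jj
J/II-2 ? I-1×I-2: Jj|jj
J/II-3 aff I-1×I-2: jj
⇒ J over [I-1,I-2,II-1,II-2,II-3]: 4 consistent
T/I-1 aff ·: tt
T/I-2 ? ·: Tt
T/II-1 un I-1×I-2: Tt
T/II-2 aff I-1×I-2: tt
T/II-3 ? I-1×I-2: Tt|tt
⇒ T over [I-1,I-2,II-1,II-2,II-3]: 2 consistent

II-1 ∈ {Jj Tt, jj Tt}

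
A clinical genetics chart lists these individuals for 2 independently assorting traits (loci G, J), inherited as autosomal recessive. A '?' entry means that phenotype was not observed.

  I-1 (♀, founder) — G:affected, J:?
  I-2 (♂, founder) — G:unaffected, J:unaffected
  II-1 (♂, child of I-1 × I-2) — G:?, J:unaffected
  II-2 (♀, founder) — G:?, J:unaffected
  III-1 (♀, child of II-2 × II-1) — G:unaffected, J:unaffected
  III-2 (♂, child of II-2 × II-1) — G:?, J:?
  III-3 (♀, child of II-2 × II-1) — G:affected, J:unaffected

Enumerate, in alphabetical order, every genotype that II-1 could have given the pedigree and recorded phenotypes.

G/I-1 aff ·: gg
G/I-2 un ·: GG|Gg
G/II-1 ? I-1×I-2: Gg|gg
G/II-2 ? ·: Gg|gg
G/III-1 un II-2×II-1: GG|Gg
G/III-2 ? II-2×II-1: GG|Gg|gg
G/III-3 aff II-2×II-1: gg
⇒ G over [I-1,I-2,II-1,II-2,III-1,III-2,III-3]: 18 consistent
J/I-1 ? ·: JJ|Jj|jj
J/I-2 un ·: JJ|Jj
J/II-1 un I-1×I-2: JJ|Jj
J/II-2 un ·: JJ|Jj
J/III-1 un II-2×II-1: JJ|Jj
J/III-2 ? II-2×II-1: JJ|Jj|jj
J/III-3 un II-2×II-1: JJ|Jj
⇒ J over [I-1,I-2,II-1,II-2,III-1,III-2,III-3]: 136 consistent

II-1 ∈ {Gg JJ, Gg Jj, gg JJ, gg Jj}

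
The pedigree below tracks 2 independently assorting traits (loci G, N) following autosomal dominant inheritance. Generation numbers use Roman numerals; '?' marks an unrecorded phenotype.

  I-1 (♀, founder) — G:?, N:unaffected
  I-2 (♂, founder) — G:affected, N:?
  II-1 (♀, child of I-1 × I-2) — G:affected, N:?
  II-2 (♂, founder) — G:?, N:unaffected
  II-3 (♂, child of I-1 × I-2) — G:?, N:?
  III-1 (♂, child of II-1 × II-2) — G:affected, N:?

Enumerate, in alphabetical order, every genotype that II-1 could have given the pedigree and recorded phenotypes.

II-1 ∈ {GG Nn, GG nn, Gg Nn, Gg nn}

G/I-1 ? ·: gg|Gg|GG
G/I-2 aff ·: Gg|GG
G/II-1 aff I-1×I-2: Gg|GG
G/II-2 ? ·: gg|Gg|GG
G/II-3 ? I-1×I-2: gg|Gg|GG
G/III-1 aff II-1×II-2: Gg|GG
⇒ G over [I-1,I-2,II-1,II-2,II-3,III-1]: 82 consistent
N/I-1 un ·: nn
N/I-2 ? ·: nn|Nn|NN
N/II-1 ? I-1×I-2: nn|Nn
N/II-2 un ·: nn
N/II-3 ? I-1×I-2: nn|Nn
N/III-1 ? II-1×II-2: nn|Nn
⇒ N over [I-1,I-2,II-1,II-2,II-3,III-1]: 9 consistent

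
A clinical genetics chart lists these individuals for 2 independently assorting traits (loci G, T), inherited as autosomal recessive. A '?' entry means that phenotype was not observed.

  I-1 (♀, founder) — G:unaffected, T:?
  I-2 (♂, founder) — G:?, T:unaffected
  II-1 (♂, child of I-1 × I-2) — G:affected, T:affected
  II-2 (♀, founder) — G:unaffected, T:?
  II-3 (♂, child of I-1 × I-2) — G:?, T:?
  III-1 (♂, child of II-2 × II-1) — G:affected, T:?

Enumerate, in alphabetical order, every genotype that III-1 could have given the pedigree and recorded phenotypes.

G/I-1 un ·: Gg
G/I-2 ? ·: Gg|gg
G/II-1 aff I-1×I-2: gg
G/II-2 un ·: Gg
G/II-3 ? I-1×I-2: GG|Gg|gg
G/III-1 aff II-2×II-1: gg
⇒ G over [I-1,I-2,II-1,II-2,II-3,III-1]: 5 consistent
T/I-1 ? ·: Tt|tt
T/I-2 un ·: Tt
T/II-1 aff I-1×I-2: tt
T/II-2 ? ·: TT|Tt|tt
T/II-3 ? I-1×I-2: TT|Tt|tt
T/III-1 ? II-2×II-1: Tt|tt
⇒ T over [I-1,I-2,II-1,II-2,II-3,III-1]: 20 consistent

III-1 ∈ {gg Tt, gg tt}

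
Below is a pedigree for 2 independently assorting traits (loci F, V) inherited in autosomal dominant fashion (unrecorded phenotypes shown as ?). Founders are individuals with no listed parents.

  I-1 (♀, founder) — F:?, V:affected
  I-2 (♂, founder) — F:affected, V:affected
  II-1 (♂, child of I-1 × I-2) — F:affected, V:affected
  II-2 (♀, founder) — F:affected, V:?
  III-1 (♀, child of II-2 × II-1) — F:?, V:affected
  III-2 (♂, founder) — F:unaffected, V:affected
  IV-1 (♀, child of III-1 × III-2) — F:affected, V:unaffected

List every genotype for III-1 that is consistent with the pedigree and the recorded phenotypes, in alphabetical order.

III-1 ∈ {FF Vv, Ff Vv}

F/I-1 ? ·: ff|Ff|FF
F/I-2 aff ·: Ff|FF
F/II-1 aff I-1×I-2: Ff|FF
F/II-2 aff ·: Ff|FF
F/III-1 ? II-2×II-1: Ff|FF
F/III-2 un ·: ff
F/IV-1 aff III-1×III-2: Ff
⇒ F over [I-1,I-2,II-1,II-2,III-1,III-2,IV-1]: 32 consistent
V/I-1 aff ·: Vv|VV
V/I-2 aff ·: Vv|VV
V/II-1 aff I-1×I-2: Vv|VV
V/II-2 ? ·: vv|Vv|VV
V/III-1 aff II-2×II-1: Vv
V/III-2 aff ·: Vv
V/IV-1 un III-1×III-2: vv
⇒ V over [I-1,I-2,II-1,II-2,III-1,III-2,IV-1]: 17 consistent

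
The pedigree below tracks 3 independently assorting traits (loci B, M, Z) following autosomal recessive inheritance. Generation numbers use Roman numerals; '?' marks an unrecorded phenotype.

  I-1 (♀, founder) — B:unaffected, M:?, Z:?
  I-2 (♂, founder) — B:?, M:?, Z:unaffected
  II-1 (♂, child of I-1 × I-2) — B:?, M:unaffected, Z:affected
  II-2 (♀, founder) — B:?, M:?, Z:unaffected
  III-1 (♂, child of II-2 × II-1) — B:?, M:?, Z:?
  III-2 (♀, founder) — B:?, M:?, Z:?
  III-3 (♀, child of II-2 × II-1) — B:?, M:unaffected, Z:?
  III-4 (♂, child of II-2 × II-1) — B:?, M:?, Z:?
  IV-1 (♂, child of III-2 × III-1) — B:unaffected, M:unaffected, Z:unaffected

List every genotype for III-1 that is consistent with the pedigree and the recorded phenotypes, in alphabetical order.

III-1 ∈ {BB MM Zz, BB MM zz, BB Mm Zz, BB Mm zz, BB mm Zz, BB mm zz, Bb MM Zz, Bb MM zz, Bb Mm Zz, Bb Mm zz, Bb mm Zz, Bb mm zz, bb MM Zz, bb MM zz, bb Mm Zz, bb Mm zz, bb mm Zz, bb mm zz}

B/I-1 un ·: BB|Bb
B/I-2 ? ·: BB|Bb|bb
B/II-1 ? I-1×I-2: BB|Bb|bb
B/II-2 ? ·: BB|Bb|bb
B/III-1 ? II-2×II-1: BB|Bb|bb
B/III-2 ? ·: BB|Bb|bb
B/III-3 ? II-2×II-1: BB|Bb|bb
B/III-4 ? II-2×II-1: BB|Bb|bb
B/IV-1 un III-2×III-1: BB|Bb
⇒ B over [I-1,I-2,II-1,II-2,III-1,III-2,III-3,III-4,IV-1]: 1065 consistent
M/I-1 ? ·: MM|Mm|mm
M/I-2 ? ·: MM|Mm|mm
M/II-1 un I-1×I-2: MM|Mm
M/II-2 ? ·: MM|Mm|mm
M/III-1 ? II-2×II-1: MM|Mm|mm
M/III-2 ? ·: MM|Mm|mm
M/III-3 un II-2×II-1: MM|Mm
M/III-4 ? II-2×II-1: MM|Mm|mm
M/IV-1 un III-2×III-1: MM|Mm
⇒ M over [I-1,I-2,II-1,II-2,III-1,III-2,III-3,III-4,IV-1]: 992 consistent
Z/I-1 ? ·: Zz|zz
Z/I-2 un ·: Zz
Z/II-1 aff I-1×I-2: zz
Z/II-2 un ·: ZZ|Zz
Z/III-1 ? II-2×II-1: Zz|zz
Z/III-2 ? ·: ZZ|Zz|zz
Z/III-3 ? II-2×II-1: Zz|zz
Z/III-4 ? II-2×II-1: Zz|zz
Z/IV-1 un III-2×III-1: ZZ|Zz
⇒ Z over [I-1,I-2,II-1,II-2,III-1,III-2,III-3,III-4,IV-1]: 66 consistent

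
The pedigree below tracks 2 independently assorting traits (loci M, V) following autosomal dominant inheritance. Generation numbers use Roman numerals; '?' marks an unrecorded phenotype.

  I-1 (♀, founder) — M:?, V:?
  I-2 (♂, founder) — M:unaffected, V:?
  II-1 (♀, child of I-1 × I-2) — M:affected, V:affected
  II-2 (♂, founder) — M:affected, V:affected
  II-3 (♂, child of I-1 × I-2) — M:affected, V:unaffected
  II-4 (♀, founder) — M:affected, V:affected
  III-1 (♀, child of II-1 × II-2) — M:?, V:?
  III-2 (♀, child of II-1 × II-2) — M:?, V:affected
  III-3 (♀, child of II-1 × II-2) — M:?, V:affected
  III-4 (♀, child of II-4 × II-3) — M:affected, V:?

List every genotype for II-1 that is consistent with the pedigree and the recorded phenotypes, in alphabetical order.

M/I-1 ? ·: Mm|MM
M/I-2 un ·: mm
M/II-1 aff I-1×I-2: Mm
M/II-2 aff ·: Mm|MM
M/II-3 aff I-1×I-2: Mm
M/II-4 aff ·: Mm|MM
M/III-1 ? II-1×II-2: mm|Mm|MM
M/III-2 ? II-1×II-2: mm|Mm|MM
M/III-3 ? II-1×II-2: mm|Mm|MM
M/III-4 aff II-4×II-3: Mm|MM
⇒ M over [I-1,I-2,II-1,II-2,II-3,II-4,III-1,III-2,III-3,III-4]: 280 consistent
V/I-1 ? ·: vv|Vv
V/I-2 ? ·: vv|Vv
V/II-1 aff I-1×I-2: Vv|VV
V/II-2 aff ·: Vv|VV
V/II-3 un I-1×I-2: vv
V/II-4 aff ·: Vv|VV
V/III-1 ? II-1×II-2: vv|Vv|VV
V/III-2 aff II-1×II-2: Vv|VV
V/III-3 aff II-1×II-2: Vv|VV
V/III-4 ? II-4×II-3: vv|Vv
⇒ V over [I-1,I-2,II-1,II-2,II-3,II-4,III-1,III-2,III-3,III-4]: 207 consistent

II-1 ∈ {Mm VV, Mm Vv}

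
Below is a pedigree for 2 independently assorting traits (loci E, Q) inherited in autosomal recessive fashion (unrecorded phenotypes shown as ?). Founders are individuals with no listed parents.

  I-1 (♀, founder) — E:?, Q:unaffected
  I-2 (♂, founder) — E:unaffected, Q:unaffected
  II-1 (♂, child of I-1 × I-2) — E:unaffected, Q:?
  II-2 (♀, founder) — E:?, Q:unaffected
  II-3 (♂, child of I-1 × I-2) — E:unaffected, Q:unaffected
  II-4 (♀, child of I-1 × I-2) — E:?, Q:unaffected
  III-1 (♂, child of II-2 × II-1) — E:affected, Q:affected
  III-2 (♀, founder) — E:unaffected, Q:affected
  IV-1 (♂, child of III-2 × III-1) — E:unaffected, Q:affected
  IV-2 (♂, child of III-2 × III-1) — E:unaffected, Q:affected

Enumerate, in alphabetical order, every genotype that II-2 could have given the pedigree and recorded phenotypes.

E/I-1 ? ·: EE|Ee|ee
E/I-2 un ·: EE|Ee
E/II-1 un I-1×I-2: Ee
E/II-2 ? ·: Ee|ee
E/II-3 un I-1×I-2: EE|Ee
E/II-4 ? I-1×I-2: EE|Ee|ee
E/III-1 aff II-2×II-1: ee
E/III-2 un ·: EE|Ee
E/IV-1 un III-2×III-1: Ee
E/IV-2 un III-2×III-1: Ee
⇒ E over [I-1,I-2,II-1,II-2,II-3,II-4,III-1,III-2,IV-1,IV-2]: 68 consistent
Q/I-1 un ·: QQ|Qq
Q/I-2 un ·: QQ|Qq
Q/II-1 ? I-1×I-2: Qq|qq
Q/II-2 un ·: Qq
Q/II-3 un I-1×I-2: QQ|Qq
Q/II-4 un I-1×I-2: QQ|Qq
Q/III-1 aff II-2×II-1: qq
Q/III-2 aff ·: qq
Q/IV-1 aff III-2×III-1: qq
Q/IV-2 aff III-2×III-1: qq
⇒ Q over [I-1,I-2,II-1,II-2,II-3,II-4,III-1,III-2,IV-1,IV-2]: 16 consistent

II-2 ∈ {Ee Qq, ee Qq}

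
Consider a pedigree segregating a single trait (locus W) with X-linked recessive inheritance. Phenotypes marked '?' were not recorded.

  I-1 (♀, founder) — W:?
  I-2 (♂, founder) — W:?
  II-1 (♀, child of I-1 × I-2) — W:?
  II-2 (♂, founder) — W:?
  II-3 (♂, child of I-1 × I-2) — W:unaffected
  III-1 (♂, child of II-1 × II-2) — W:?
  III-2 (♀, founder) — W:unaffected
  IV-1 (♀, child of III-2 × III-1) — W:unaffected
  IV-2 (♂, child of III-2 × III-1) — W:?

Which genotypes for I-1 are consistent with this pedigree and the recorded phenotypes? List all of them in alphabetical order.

I-1 ∈ {X^WX^W, X^WX^w}

W/I-1 ? ·: X^WX^W|X^WX^w
W/I-2 ? ·: X^WY|X^wY
W/II-1 ? I-1×I-2: X^WX^W|X^WX^w|X^wX^w
W/II-2 ? ·: X^WY|X^wY
W/II-3 un I-1×I-2: X^WY
W/III-1 ? II-1×II-2: X^WY|X^wY
W/III-2 un ·: X^WX^W|X^WX^w
W/IV-1 un III-2×III-1: X^WX^W|X^WX^w
W/IV-2 ? III-2×III-1: X^WY|X^wY
⇒ W over [I-1,I-2,II-1,II-2,II-3,III-1,III-2,IV-1,IV-2]: 74 consistent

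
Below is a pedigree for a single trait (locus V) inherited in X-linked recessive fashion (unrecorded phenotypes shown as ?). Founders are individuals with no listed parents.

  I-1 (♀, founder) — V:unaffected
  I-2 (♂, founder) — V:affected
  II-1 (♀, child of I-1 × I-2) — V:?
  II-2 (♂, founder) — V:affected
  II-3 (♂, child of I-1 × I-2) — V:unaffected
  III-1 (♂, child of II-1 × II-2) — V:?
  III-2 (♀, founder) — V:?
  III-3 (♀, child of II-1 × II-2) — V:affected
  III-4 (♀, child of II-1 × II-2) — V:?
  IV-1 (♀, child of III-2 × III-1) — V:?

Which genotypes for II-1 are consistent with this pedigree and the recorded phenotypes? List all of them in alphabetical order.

V/I-1 un ·: X^VX^V|X^VX^v
V/I-2 aff ·: X^vY
V/II-1 ? I-1×I-2: X^VX^v|X^vX^v
V/II-2 aff ·: X^vY
V/II-3 un I-1×I-2: X^VY
V/III-1 ? II-1×II-2: X^VY|X^vY
V/III-2 ? ·: X^VX^V|X^VX^v|X^vX^v
V/III-3 aff II-1×II-2: X^vX^v
V/III-4 ? II-1×II-2: X^VX^v|X^vX^v
V/IV-1 ? III-2×III-1: X^VX^V|X^VX^v|X^vX^v
⇒ V over [I-1,I-2,II-1,II-2,II-3,III-1,III-2,III-3,III-4,IV-1]: 36 consistent

II-1 ∈ {X^VX^v, X^vX^v}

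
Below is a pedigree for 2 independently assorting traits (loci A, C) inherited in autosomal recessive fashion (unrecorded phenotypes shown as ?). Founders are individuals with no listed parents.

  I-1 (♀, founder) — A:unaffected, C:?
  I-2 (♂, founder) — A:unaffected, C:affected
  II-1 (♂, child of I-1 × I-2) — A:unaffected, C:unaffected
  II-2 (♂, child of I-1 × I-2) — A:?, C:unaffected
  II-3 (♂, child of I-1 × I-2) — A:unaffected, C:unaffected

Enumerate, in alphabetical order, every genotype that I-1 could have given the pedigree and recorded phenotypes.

I-1 ∈ {AA CC, AA Cc, Aa CC, Aa Cc}

A/I-1 un ·: AA|Aa
A/I-2 un ·: AA|Aa
A/II-1 un I-1×I-2: AA|Aa
A/II-2 ? I-1×I-2: AA|Aa|aa
A/II-3 un I-1×I-2: AA|Aa
⇒ A over [I-1,I-2,II-1,II-2,II-3]: 29 consistent
C/I-1 ? ·: CC|Cc
C/I-2 aff ·: cc
C/II-1 un I-1×I-2: Cc
C/II-2 un I-1×I-2: Cc
C/II-3 un I-1×I-2: Cc
⇒ C over [I-1,I-2,II-1,II-2,II-3]: 2 consistent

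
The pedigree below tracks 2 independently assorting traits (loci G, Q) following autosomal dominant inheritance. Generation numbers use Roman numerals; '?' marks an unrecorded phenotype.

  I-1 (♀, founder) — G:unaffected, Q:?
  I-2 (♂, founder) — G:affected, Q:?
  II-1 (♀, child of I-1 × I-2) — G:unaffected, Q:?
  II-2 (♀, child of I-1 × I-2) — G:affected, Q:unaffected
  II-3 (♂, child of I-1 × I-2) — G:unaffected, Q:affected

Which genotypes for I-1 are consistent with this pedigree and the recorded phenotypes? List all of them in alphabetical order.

I-1 ∈ {gg Qq, gg qq}

G/I-1 un ·: gg
G/I-2 aff ·: Gg
G/II-1 un I-1×I-2: gg
G/II-2 aff I-1×I-2: Gg
G/II-3 un I-1×I-2: gg
⇒ G over [I-1,I-2,II-1,II-2,II-3]: 1 consistent
Q/I-1 ? ·: qq|Qq
Q/I-2 ? ·: qq|Qq
Q/II-1 ? I-1×I-2: qq|Qq|QQ
Q/II-2 un I-1×I-2: qq
Q/II-3 aff I-1×I-2: Qq|QQ
⇒ Q over [I-1,I-2,II-1,II-2,II-3]: 10 consistent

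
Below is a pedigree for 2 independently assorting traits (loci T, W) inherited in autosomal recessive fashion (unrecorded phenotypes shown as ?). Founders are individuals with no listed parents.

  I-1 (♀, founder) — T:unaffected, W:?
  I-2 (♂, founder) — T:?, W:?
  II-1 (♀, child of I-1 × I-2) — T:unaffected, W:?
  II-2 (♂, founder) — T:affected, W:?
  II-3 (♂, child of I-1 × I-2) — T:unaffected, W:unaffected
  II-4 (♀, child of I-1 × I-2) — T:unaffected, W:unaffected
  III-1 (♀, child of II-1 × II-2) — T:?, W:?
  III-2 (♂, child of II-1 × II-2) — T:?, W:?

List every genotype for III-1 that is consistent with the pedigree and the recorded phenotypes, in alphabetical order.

III-1 ∈ {Tt WW, Tt Ww, Tt ww, tt WW, tt Ww, tt ww}

T/I-1 un ·: TT|Tt
T/I-2 ? ·: TT|Tt|tt
T/II-1 un I-1×I-2: TT|Tt
T/II-2 aff ·: tt
T/II-3 un I-1×I-2: TT|Tt
T/II-4 un I-1×I-2: TT|Tt
T/III-1 ? II-1×II-2: Tt|tt
T/III-2 ? II-1×II-2: Tt|tt
⇒ T over [I-1,I-2,II-1,II-2,II-3,II-4,III-1,III-2]: 69 consistent
W/I-1 ? ·: WW|Ww|ww
W/I-2 ? ·: WW|Ww|ww
W/II-1 ? I-1×I-2: WW|Ww|ww
W/II-2 ? ·: WW|Ww|ww
W/II-3 un I-1×I-2: WW|Ww
W/II-4 un I-1×I-2: WW|Ww
W/III-1 ? II-1×II-2: WW|Ww|ww
W/III-2 ? II-1×II-2: WW|Ww|ww
⇒ W over [I-1,I-2,II-1,II-2,II-3,II-4,III-1,III-2]: 386 consistent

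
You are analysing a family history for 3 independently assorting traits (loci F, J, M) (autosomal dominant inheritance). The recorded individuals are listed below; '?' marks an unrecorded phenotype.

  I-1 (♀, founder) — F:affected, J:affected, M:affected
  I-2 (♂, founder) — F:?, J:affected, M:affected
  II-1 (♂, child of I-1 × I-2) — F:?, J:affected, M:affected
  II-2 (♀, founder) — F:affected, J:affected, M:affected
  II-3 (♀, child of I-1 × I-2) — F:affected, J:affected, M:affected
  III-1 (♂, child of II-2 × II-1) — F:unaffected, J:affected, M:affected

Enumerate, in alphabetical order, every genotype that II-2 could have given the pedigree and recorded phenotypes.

II-2 ∈ {Ff JJ MM, Ff JJ Mm, Ff Jj MM, Ff Jj Mm}

F/I-1 aff ·: Ff|FF
F/I-2 ? ·: ff|Ff|FF
F/II-1 ? I-1×I-2: ff|Ff
F/II-2 aff ·: Ff
F/II-3 aff I-1×I-2: Ff|FF
F/III-1 un II-2×II-1: ff
⇒ F over [I-1,I-2,II-1,II-2,II-3,III-1]: 11 consistent
J/I-1 aff ·: Jj|JJ
J/I-2 aff ·: Jj|JJ
J/II-1 aff I-1×I-2: Jj|JJ
J/II-2 aff ·: Jj|JJ
J/II-3 aff I-1×I-2: Jj|JJ
J/III-1 aff II-2×II-1: Jj|JJ
⇒ J over [I-1,I-2,II-1,II-2,II-3,III-1]: 45 consistent
M/I-1 aff ·: Mm|MM
M/I-2 aff ·: Mm|MM
M/II-1 aff I-1×I-2: Mm|MM
M/II-2 aff ·: Mm|MM
M/II-3 aff I-1×I-2: Mm|MM
M/III-1 aff II-2×II-1: Mm|MM
⇒ M over [I-1,I-2,II-1,II-2,II-3,III-1]: 45 consistent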